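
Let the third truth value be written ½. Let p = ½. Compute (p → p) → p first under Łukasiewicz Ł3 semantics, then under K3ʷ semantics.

½; ½

In Łukasiewicz Ł3: p → p = ½ → ½ = true  [min(1, 1−½+½)]
(p → p) → p = true → ½ = ½
In K3ʷ: p → p = ½ → ½ = ½  [any arg is the third value ⇒ result is the third value]
(p → p) → p = ½ → ½ = ½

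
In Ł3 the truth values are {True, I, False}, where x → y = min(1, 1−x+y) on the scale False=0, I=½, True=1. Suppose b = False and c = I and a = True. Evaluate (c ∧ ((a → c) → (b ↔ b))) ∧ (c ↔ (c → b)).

a → c = True → I = I  [min(1, 1−1+½)]
b ↔ b = False ↔ False = True
(a → c) → (b ↔ b) = I → True = True
c ∧ ((a → c) → (b ↔ b)) = I ∧ True = I
c → b = I → False = I
c ↔ (c → b) = I ↔ I = True
(c ∧ ((a → c) → (b ↔ b))) ∧ (c ↔ (c → b)) = I ∧ True = I

I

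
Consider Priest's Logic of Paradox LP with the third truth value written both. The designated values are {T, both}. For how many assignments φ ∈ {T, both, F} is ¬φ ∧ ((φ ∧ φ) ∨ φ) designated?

1

φ=T: F ·
φ=both: both ✓
φ=F: F ·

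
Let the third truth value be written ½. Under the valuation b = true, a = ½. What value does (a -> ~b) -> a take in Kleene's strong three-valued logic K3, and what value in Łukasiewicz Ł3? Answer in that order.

In Kleene's strong three-valued logic K3: ~b = ~true = false
a -> ~b = ½ -> false = ½  [~½ | false]
(a -> ~b) -> a = ½ -> ½ = ½
In Łukasiewicz Ł3: ~b = ~true = false
a -> ~b = ½ -> false = ½
(a -> ~b) -> a = ½ -> ½ = true
They differ because Kleene's strong three-valued logic K3 and Łukasiewicz Ł3 treat ½ differently under implication.

½; true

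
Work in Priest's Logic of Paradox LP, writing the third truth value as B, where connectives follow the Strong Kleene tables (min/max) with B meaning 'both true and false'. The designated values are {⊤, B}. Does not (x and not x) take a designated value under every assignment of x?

Every assignment of x over {⊤, B, ⊥} gives a value in {⊤, B}.
In particular, with x=B: not (x and not x) = B.

Yes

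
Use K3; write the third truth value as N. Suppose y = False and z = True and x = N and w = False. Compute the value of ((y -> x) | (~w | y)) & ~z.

y -> x = False -> N = True  [~False | N]
~w = ~False = True
~w | y = True | False = True
(y -> x) | (~w | y) = True | True = True
~z = ~True = False
((y -> x) | (~w | y)) & ~z = True & False = False

False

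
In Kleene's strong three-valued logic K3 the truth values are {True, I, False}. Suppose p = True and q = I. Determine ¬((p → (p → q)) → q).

I

p → q = True → I = I  [¬True ∨ I]
p → (p → q) = True → I = I
(p → (p → q)) → q = I → I = I
¬((p → (p → q)) → q) = ¬I = I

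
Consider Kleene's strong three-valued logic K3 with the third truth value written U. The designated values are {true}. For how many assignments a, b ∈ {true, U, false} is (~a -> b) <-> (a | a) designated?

Designated under: (a=true, b=true); (a=true, b=U); (a=true, b=false); (a=false, b=false).

4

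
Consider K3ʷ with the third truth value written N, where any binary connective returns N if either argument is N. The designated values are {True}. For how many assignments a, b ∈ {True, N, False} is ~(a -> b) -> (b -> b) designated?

4

Designated under: (a=True, b=True); (a=True, b=False); (a=False, b=True); (a=False, b=False).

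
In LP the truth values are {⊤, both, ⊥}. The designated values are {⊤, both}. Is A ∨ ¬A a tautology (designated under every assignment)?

Yes

Every assignment of A over {⊤, both, ⊥} gives a value in {⊤, both}.
In particular, with A=both: A ∨ ¬A = both.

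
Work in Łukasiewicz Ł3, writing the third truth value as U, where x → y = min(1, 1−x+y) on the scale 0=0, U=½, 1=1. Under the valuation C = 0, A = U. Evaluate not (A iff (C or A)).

0

C or A = 0 or U = U
A iff (C or A) = U iff U = 1  [1 − |½−½|]
not (A iff (C or A)) = not 1 = 0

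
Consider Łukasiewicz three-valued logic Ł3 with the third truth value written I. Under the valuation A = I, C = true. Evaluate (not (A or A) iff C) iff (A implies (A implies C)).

A or A = I or I = I
not (A or A) = not I = I
not (A or A) iff C = I iff true = I  [1 − |½−1|]
A implies C = I implies true = true
A implies (A implies C) = I implies true = true
(not (A or A) iff C) iff (A implies (A implies C)) = I iff true = I

I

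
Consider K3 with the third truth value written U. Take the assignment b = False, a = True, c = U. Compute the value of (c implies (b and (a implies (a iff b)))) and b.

a iff b = True iff False = False
a implies (a iff b) = True implies False = False
b and (a implies (a iff b)) = False and False = False
c implies (b and (a implies (a iff b))) = U implies False = U
(c implies (b and (a implies (a iff b)))) and b = U and False = False

False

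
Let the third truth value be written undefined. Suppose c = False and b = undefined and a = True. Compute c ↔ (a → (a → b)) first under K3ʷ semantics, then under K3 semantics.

undefined; undefined

In K3ʷ: a → b = True → undefined = undefined  [any arg is the third value ⇒ result is the third value]
a → (a → b) = True → undefined = undefined
c ↔ (a → (a → b)) = False ↔ undefined = undefined
In K3: a → b = True → undefined = undefined
a → (a → b) = True → undefined = undefined
c ↔ (a → (a → b)) = False ↔ undefined = undefined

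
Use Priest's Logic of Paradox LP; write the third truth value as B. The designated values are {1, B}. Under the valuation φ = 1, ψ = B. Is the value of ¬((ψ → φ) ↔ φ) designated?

ψ → φ = B → 1 = 1  [¬B ∨ 1]
(ψ → φ) ↔ φ = 1 ↔ 1 = 1
¬((ψ → φ) ↔ φ) = ¬1 = 0
0 ∉ {1, B}.

No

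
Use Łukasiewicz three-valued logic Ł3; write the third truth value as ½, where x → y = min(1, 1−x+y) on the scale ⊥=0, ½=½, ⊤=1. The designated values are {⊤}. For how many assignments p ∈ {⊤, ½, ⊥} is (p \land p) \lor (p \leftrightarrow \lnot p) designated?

2

p=⊤: ⊤ ✓
p=½: ⊤ ✓
p=⊥: ⊥ ·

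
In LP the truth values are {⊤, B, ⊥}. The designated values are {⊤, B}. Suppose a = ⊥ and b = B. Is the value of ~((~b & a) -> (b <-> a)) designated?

~b = ~B = B
~b & a = B & ⊥ = ⊥
b <-> a = B <-> ⊥ = B
(~b & a) -> (b <-> a) = ⊥ -> B = ⊤  [~⊥ | B]
~((~b & a) -> (b <-> a)) = ~⊤ = ⊥
⊥ ∉ {⊤, B}.

No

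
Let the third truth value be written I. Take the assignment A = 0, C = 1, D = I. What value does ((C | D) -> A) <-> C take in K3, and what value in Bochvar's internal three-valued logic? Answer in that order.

0; I

In K3: C | D = 1 | I = 1
(C | D) -> A = 1 -> 0 = 0
((C | D) -> A) <-> C = 0 <-> 1 = 0
In Bochvar's internal three-valued logic: C | D = 1 | I = I
(C | D) -> A = I -> 0 = I  [any arg is the third value ⇒ result is the third value]
((C | D) -> A) <-> C = I <-> 1 = I
They differ because K3 and Bochvar's internal three-valued logic treat I differently under the binary connectives.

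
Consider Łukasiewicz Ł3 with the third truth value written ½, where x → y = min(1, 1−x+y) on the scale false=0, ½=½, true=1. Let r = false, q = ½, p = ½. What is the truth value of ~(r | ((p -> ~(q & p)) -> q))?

½

q & p = ½ & ½ = ½
~(q & p) = ~½ = ½
p -> ~(q & p) = ½ -> ½ = true  [min(1, 1−½+½)]
(p -> ~(q & p)) -> q = true -> ½ = ½
r | ((p -> ~(q & p)) -> q) = false | ½ = ½
~(r | ((p -> ~(q & p)) -> q)) = ~½ = ½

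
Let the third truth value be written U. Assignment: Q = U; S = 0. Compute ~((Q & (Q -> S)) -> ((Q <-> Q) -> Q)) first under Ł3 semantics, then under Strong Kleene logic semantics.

In Ł3: Q -> S = U -> 0 = U  [min(1, 1−½+0)]
Q & (Q -> S) = U & U = U
Q <-> Q = U <-> U = 1
(Q <-> Q) -> Q = 1 -> U = U
(Q & (Q -> S)) -> ((Q <-> Q) -> Q) = U -> U = 1
~((Q & (Q -> S)) -> ((Q <-> Q) -> Q)) = ~1 = 0
In Strong Kleene logic: Q -> S = U -> 0 = U
Q & (Q -> S) = U & U = U
Q <-> Q = U <-> U = U
(Q <-> Q) -> Q = U -> U = U
(Q & (Q -> S)) -> ((Q <-> Q) -> Q) = U -> U = U
~((Q & (Q -> S)) -> ((Q <-> Q) -> Q)) = ~U = U
They differ because Ł3 and Strong Kleene logic treat U differently under implication.

0; U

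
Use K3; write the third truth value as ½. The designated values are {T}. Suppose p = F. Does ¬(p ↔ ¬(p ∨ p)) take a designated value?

Yes

p ∨ p = F ∨ F = F
¬(p ∨ p) = ¬F = T
p ↔ ¬(p ∨ p) = F ↔ T = F
¬(p ↔ ¬(p ∨ p)) = ¬F = T
T ∈ {T}.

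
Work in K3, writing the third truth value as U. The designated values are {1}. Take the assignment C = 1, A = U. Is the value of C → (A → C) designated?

A → C = U → 1 = 1  [¬U ∨ 1]
C → (A → C) = 1 → 1 = 1
1 ∈ {1}.

Yes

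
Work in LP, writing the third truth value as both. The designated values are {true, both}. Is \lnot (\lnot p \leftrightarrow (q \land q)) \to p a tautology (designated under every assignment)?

Countermodel: p=false, q=false gives false, which is not designated.

No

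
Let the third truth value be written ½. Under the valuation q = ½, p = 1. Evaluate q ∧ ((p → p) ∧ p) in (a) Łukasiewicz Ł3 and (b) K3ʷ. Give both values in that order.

½; ½

In Łukasiewicz Ł3: p → p = 1 → 1 = 1
(p → p) ∧ p = 1 ∧ 1 = 1
q ∧ ((p → p) ∧ p) = ½ ∧ 1 = ½
In K3ʷ: p → p = 1 → 1 = 1
(p → p) ∧ p = 1 ∧ 1 = 1
q ∧ ((p → p) ∧ p) = ½ ∧ 1 = ½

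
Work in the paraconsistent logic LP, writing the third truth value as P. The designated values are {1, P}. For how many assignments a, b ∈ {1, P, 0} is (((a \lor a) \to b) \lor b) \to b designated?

8

Of the 9 assignments, 8 give a value in {1, P}.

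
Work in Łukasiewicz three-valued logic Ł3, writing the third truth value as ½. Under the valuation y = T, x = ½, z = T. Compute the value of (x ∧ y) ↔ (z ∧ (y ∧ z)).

½

x ∧ y = ½ ∧ T = ½
y ∧ z = T ∧ T = T
z ∧ (y ∧ z) = T ∧ T = T
(x ∧ y) ↔ (z ∧ (y ∧ z)) = ½ ↔ T = ½  [1 − |½−1|]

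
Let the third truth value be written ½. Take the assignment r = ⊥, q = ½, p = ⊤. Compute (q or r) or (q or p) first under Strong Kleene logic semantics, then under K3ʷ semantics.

In Strong Kleene logic: q or r = ½ or ⊥ = ½
q or p = ½ or ⊤ = ⊤
(q or r) or (q or p) = ½ or ⊤ = ⊤
In K3ʷ: q or r = ½ or ⊥ = ½
q or p = ½ or ⊤ = ½
(q or r) or (q or p) = ½ or ½ = ½
They differ because Strong Kleene logic and K3ʷ treat ½ differently under the binary connectives.

⊤; ½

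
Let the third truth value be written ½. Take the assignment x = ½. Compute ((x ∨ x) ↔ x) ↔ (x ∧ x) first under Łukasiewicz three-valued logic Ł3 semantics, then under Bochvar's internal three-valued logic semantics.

In Łukasiewicz three-valued logic Ł3: x ∨ x = ½ ∨ ½ = ½
(x ∨ x) ↔ x = ½ ↔ ½ = true  [1 − |½−½|]
x ∧ x = ½ ∧ ½ = ½
((x ∨ x) ↔ x) ↔ (x ∧ x) = true ↔ ½ = ½
In Bochvar's internal three-valued logic: x ∨ x = ½ ∨ ½ = ½
(x ∨ x) ↔ x = ½ ↔ ½ = ½
x ∧ x = ½ ∧ ½ = ½
((x ∨ x) ↔ x) ↔ (x ∧ x) = ½ ↔ ½ = ½

½; ½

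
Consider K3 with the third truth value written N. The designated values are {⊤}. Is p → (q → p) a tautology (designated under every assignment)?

No

Countermodel: p=N, q=⊤ gives N, which is not designated.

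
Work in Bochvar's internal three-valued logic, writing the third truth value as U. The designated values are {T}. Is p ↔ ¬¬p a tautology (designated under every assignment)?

Countermodel: p=U gives U, which is not designated.

No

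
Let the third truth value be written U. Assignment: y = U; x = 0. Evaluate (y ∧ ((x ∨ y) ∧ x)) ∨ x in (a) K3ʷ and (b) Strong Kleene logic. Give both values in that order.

In K3ʷ: x ∨ y = 0 ∨ U = U
(x ∨ y) ∧ x = U ∧ 0 = U
y ∧ ((x ∨ y) ∧ x) = U ∧ U = U
(y ∧ ((x ∨ y) ∧ x)) ∨ x = U ∨ 0 = U
In Strong Kleene logic: x ∨ y = 0 ∨ U = U
(x ∨ y) ∧ x = U ∧ 0 = 0
y ∧ ((x ∨ y) ∧ x) = U ∧ 0 = 0
(y ∧ ((x ∨ y) ∧ x)) ∨ x = 0 ∨ 0 = 0
They differ because K3ʷ and Strong Kleene logic treat U differently under the binary connectives.

U; 0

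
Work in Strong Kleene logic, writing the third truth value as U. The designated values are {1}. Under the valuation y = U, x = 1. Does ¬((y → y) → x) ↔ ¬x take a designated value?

Yes

y → y = U → U = U
(y → y) → x = U → 1 = 1
¬((y → y) → x) = ¬1 = 0
¬x = ¬1 = 0
¬((y → y) → x) ↔ ¬x = 0 ↔ 0 = 1
1 ∈ {1}.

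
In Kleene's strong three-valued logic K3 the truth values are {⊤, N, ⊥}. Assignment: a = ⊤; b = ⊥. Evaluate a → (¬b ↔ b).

¬b = ¬⊥ = ⊤
¬b ↔ b = ⊤ ↔ ⊥ = ⊥
a → (¬b ↔ b) = ⊤ → ⊥ = ⊥

⊥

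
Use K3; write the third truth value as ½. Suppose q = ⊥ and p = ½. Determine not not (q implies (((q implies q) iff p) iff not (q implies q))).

⊤

q implies q = ⊥ implies ⊥ = ⊤
(q implies q) iff p = ⊤ iff ½ = ½
q implies q = ⊥ implies ⊥ = ⊤
not (q implies q) = not ⊤ = ⊥
((q implies q) iff p) iff not (q implies q) = ½ iff ⊥ = ½
q implies (((q implies q) iff p) iff not (q implies q)) = ⊥ implies ½ = ⊤  [not ⊥ or ½]
not (q implies (((q implies q) iff p) iff not (q implies q))) = not ⊤ = ⊥
not not (q implies (((q implies q) iff p) iff not (q implies q))) = not ⊥ = ⊤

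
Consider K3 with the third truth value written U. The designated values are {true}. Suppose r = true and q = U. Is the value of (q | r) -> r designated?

Yes

q | r = U | true = true
(q | r) -> r = true -> true = true
true ∈ {true}.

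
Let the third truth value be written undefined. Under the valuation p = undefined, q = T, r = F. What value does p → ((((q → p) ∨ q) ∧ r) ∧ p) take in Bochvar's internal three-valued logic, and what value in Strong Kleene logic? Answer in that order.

undefined; undefined

In Bochvar's internal three-valued logic: q → p = T → undefined = undefined  [any arg is the third value ⇒ result is the third value]
(q → p) ∨ q = undefined ∨ T = undefined
((q → p) ∨ q) ∧ r = undefined ∧ F = undefined
(((q → p) ∨ q) ∧ r) ∧ p = undefined ∧ undefined = undefined
p → ((((q → p) ∨ q) ∧ r) ∧ p) = undefined → undefined = undefined
In Strong Kleene logic: q → p = T → undefined = undefined  [¬T ∨ undefined]
(q → p) ∨ q = undefined ∨ T = T
((q → p) ∨ q) ∧ r = T ∧ F = F
(((q → p) ∨ q) ∧ r) ∧ p = F ∧ undefined = F
p → ((((q → p) ∨ q) ∧ r) ∧ p) = undefined → F = undefined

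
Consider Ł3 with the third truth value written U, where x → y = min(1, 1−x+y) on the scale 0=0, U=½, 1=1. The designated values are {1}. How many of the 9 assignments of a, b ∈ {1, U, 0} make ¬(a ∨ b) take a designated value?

1

Designated under: (a=0, b=0).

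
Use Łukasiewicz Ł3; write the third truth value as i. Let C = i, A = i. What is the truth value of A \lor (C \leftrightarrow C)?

C \leftrightarrow C = i \leftrightarrow i = ⊤  [1 − |½−½|]
A \lor (C \leftrightarrow C) = i \lor ⊤ = ⊤

⊤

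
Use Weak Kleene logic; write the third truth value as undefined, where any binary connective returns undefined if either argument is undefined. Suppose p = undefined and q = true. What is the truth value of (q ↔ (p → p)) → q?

p → p = undefined → undefined = undefined  [any arg is the third value ⇒ result is the third value]
q ↔ (p → p) = true ↔ undefined = undefined
(q ↔ (p → p)) → q = undefined → true = undefined

undefined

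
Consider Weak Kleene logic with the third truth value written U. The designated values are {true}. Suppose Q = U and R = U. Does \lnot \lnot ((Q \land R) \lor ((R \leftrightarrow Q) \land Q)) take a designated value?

Q \land R = U \land U = U
R \leftrightarrow Q = U \leftrightarrow U = U
(R \leftrightarrow Q) \land Q = U \land U = U
(Q \land R) \lor ((R \leftrightarrow Q) \land Q) = U \lor U = U
\lnot ((Q \land R) \lor ((R \leftrightarrow Q) \land Q)) = \lnot U = U
\lnot \lnot ((Q \land R) \lor ((R \leftrightarrow Q) \land Q)) = \lnot U = U
U ∉ {true}.

No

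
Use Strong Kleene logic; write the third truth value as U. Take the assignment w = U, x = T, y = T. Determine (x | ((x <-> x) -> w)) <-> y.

x <-> x = T <-> T = T
(x <-> x) -> w = T -> U = U  [~T | U]
x | ((x <-> x) -> w) = T | U = T
(x | ((x <-> x) -> w)) <-> y = T <-> T = T

T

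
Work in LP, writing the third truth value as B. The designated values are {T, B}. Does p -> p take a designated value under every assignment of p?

Yes

Every assignment of p over {T, B, F} gives a value in {T, B}.
In particular, with p=B: p -> p = B.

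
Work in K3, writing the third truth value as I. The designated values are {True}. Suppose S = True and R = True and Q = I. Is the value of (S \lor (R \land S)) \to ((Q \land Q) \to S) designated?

Yes

R \land S = True \land True = True
S \lor (R \land S) = True \lor True = True
Q \land Q = I \land I = I
(Q \land Q) \to S = I \to True = True  [\lnot I \lor True]
(S \lor (R \land S)) \to ((Q \land Q) \to S) = True \to True = True
True ∈ {True}.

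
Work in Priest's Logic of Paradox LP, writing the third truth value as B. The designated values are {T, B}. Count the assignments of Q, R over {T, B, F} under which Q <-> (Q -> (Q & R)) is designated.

Of the 9 assignments, 5 give a value in {T, B}.

5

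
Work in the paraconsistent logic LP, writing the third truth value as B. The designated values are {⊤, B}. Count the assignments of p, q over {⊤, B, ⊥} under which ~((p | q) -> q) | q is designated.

Of the 9 assignments, 8 give a value in {⊤, B}.

8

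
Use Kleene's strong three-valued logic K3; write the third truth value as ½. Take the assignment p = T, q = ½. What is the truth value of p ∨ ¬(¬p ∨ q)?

¬p = ¬T = F
¬p ∨ q = F ∨ ½ = ½
¬(¬p ∨ q) = ¬½ = ½
p ∨ ¬(¬p ∨ q) = T ∨ ½ = T

T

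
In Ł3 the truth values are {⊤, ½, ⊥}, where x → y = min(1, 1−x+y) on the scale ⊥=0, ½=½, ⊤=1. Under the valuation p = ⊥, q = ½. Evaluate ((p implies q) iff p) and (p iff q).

⊥

p implies q = ⊥ implies ½ = ⊤  [min(1, 1−0+½)]
(p implies q) iff p = ⊤ iff ⊥ = ⊥
p iff q = ⊥ iff ½ = ½
((p implies q) iff p) and (p iff q) = ⊥ and ½ = ⊥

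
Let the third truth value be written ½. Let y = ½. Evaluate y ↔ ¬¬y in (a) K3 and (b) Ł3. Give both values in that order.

½; True

In K3: ¬y = ¬½ = ½
¬¬y = ¬½ = ½
y ↔ ¬¬y = ½ ↔ ½ = ½
In Ł3: ¬y = ¬½ = ½
¬¬y = ¬½ = ½
y ↔ ¬¬y = ½ ↔ ½ = True  [1 − |½−½|]
They differ because K3 and Ł3 treat ½ differently under implication.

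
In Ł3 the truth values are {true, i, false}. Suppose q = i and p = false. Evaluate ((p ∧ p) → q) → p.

false

p ∧ p = false ∧ false = false
(p ∧ p) → q = false → i = true
((p ∧ p) → q) → p = true → false = false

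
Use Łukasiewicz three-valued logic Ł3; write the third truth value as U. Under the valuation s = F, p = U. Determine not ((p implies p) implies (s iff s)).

F

p implies p = U implies U = T  [min(1, 1−½+½)]
s iff s = F iff F = T
(p implies p) implies (s iff s) = T implies T = T
not ((p implies p) implies (s iff s)) = not T = F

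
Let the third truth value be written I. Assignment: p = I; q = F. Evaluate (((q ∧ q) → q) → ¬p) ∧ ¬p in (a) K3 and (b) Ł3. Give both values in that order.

In K3: q ∧ q = F ∧ F = F
(q ∧ q) → q = F → F = T
¬p = ¬I = I
((q ∧ q) → q) → ¬p = T → I = I  [¬T ∨ I]
¬p = ¬I = I
(((q ∧ q) → q) → ¬p) ∧ ¬p = I ∧ I = I
In Ł3: q ∧ q = F ∧ F = F
(q ∧ q) → q = F → F = T
¬p = ¬I = I
((q ∧ q) → q) → ¬p = T → I = I  [min(1, 1−1+½)]
¬p = ¬I = I
(((q ∧ q) → q) → ¬p) ∧ ¬p = I ∧ I = I

I; I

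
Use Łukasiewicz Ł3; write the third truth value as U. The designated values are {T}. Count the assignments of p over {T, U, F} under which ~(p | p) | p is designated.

2

p=T: T ✓
p=U: U ·
p=F: T ✓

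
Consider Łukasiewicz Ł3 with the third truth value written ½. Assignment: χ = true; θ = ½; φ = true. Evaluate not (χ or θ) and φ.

false

χ or θ = true or ½ = true
not (χ or θ) = not true = false
not (χ or θ) and φ = false and true = false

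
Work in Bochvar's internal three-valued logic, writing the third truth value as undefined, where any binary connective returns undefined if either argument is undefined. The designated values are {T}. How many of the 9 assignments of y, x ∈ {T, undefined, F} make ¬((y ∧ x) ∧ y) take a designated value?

Designated under: (y=T, x=F); (y=F, x=T); (y=F, x=F).

3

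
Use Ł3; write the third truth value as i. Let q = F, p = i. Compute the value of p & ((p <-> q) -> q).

p <-> q = i <-> F = i
(p <-> q) -> q = i -> F = i
p & ((p <-> q) -> q) = i & i = i

i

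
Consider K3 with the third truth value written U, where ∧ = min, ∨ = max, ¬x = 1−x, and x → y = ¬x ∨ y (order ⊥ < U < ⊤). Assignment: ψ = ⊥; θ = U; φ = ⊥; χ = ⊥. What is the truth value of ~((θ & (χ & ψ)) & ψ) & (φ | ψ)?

⊥

χ & ψ = ⊥ & ⊥ = ⊥
θ & (χ & ψ) = U & ⊥ = ⊥
(θ & (χ & ψ)) & ψ = ⊥ & ⊥ = ⊥
~((θ & (χ & ψ)) & ψ) = ~⊥ = ⊤
φ | ψ = ⊥ | ⊥ = ⊥
~((θ & (χ & ψ)) & ψ) & (φ | ψ) = ⊤ & ⊥ = ⊥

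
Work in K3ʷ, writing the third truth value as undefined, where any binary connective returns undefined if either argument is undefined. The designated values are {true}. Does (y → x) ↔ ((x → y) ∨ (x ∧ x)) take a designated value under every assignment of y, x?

Countermodel: y=true, x=undefined gives undefined, which is not designated.

No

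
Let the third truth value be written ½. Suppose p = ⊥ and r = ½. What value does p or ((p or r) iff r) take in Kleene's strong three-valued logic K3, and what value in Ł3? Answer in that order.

½; ⊤

In Kleene's strong three-valued logic K3: p or r = ⊥ or ½ = ½
(p or r) iff r = ½ iff ½ = ½
p or ((p or r) iff r) = ⊥ or ½ = ½
In Ł3: p or r = ⊥ or ½ = ½
(p or r) iff r = ½ iff ½ = ⊤  [1 − |½−½|]
p or ((p or r) iff r) = ⊥ or ⊤ = ⊤
They differ because Kleene's strong three-valued logic K3 and Ł3 treat ½ differently under implication.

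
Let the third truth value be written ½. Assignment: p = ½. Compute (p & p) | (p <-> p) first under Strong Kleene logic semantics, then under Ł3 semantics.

½; true

In Strong Kleene logic: p & p = ½ & ½ = ½
p <-> p = ½ <-> ½ = ½
(p & p) | (p <-> p) = ½ | ½ = ½
In Ł3: p & p = ½ & ½ = ½
p <-> p = ½ <-> ½ = true  [1 − |½−½|]
(p & p) | (p <-> p) = ½ | true = true
They differ because Strong Kleene logic and Ł3 treat ½ differently under implication.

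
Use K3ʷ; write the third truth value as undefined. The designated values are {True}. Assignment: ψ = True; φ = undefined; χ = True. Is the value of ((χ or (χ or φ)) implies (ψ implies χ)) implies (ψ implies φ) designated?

No

χ or φ = True or undefined = undefined
χ or (χ or φ) = True or undefined = undefined
ψ implies χ = True implies True = True
(χ or (χ or φ)) implies (ψ implies χ) = undefined implies True = undefined
ψ implies φ = True implies undefined = undefined
((χ or (χ or φ)) implies (ψ implies χ)) implies (ψ implies φ) = undefined implies undefined = undefined
undefined ∉ {True}.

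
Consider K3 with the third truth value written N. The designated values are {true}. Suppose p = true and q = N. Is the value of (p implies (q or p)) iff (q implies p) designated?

q or p = N or true = true
p implies (q or p) = true implies true = true
q implies p = N implies true = true  [not N or true]
(p implies (q or p)) iff (q implies p) = true iff true = true
true ∈ {true}.

Yes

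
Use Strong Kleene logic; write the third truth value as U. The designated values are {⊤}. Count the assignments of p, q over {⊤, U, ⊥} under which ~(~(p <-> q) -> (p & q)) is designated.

Designated under: (p=⊤, q=⊥); (p=⊥, q=⊤).

2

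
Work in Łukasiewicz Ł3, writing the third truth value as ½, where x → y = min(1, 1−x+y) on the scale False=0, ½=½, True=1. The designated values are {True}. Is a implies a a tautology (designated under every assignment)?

Yes

Every assignment of a over {True, ½, False} gives a value in {True}.
In particular, with a=½: a implies a = True.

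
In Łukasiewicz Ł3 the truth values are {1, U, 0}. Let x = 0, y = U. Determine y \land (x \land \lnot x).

\lnot x = \lnot 0 = 1
x \land \lnot x = 0 \land 1 = 0
y \land (x \land \lnot x) = U \land 0 = 0

0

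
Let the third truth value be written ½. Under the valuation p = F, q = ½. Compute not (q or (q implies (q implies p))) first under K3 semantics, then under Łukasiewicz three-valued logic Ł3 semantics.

In K3: q implies p = ½ implies F = ½
q implies (q implies p) = ½ implies ½ = ½
q or (q implies (q implies p)) = ½ or ½ = ½
not (q or (q implies (q implies p))) = not ½ = ½
In Łukasiewicz three-valued logic Ł3: q implies p = ½ implies F = ½  [min(1, 1−½+0)]
q implies (q implies p) = ½ implies ½ = T
q or (q implies (q implies p)) = ½ or T = T
not (q or (q implies (q implies p))) = not T = F
They differ because K3 and Łukasiewicz three-valued logic Ł3 treat ½ differently under implication.

½; F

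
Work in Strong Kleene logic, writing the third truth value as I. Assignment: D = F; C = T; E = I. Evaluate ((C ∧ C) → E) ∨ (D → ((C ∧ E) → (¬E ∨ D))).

T

C ∧ C = T ∧ T = T
(C ∧ C) → E = T → I = I  [¬T ∨ I]
C ∧ E = T ∧ I = I
¬E = ¬I = I
¬E ∨ D = I ∨ F = I
(C ∧ E) → (¬E ∨ D) = I → I = I
D → ((C ∧ E) → (¬E ∨ D)) = F → I = T
((C ∧ C) → E) ∨ (D → ((C ∧ E) → (¬E ∨ D))) = I ∨ T = T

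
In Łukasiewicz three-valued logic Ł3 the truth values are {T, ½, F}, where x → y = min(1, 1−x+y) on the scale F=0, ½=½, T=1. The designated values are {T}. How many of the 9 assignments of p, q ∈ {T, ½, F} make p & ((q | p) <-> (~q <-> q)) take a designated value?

1

Designated under: (p=T, q=½).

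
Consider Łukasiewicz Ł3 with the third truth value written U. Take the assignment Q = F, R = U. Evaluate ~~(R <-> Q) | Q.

U

R <-> Q = U <-> F = U
~(R <-> Q) = ~U = U
~~(R <-> Q) = ~U = U
~~(R <-> Q) | Q = U | F = U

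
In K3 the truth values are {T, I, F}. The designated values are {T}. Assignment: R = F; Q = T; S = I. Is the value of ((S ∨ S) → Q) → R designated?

S ∨ S = I ∨ I = I
(S ∨ S) → Q = I → T = T
((S ∨ S) → Q) → R = T → F = F
F ∉ {T}.

No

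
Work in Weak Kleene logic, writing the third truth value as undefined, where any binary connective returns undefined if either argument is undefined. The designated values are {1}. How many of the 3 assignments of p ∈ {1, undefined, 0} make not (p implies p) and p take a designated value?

p=1: 0 ·
p=undefined: undefined ·
p=0: 0 ·

0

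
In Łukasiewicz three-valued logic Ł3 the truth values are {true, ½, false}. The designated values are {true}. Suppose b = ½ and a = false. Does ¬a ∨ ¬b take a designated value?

¬a = ¬false = true
¬b = ¬½ = ½
¬a ∨ ¬b = true ∨ ½ = true
true ∈ {true}.

Yes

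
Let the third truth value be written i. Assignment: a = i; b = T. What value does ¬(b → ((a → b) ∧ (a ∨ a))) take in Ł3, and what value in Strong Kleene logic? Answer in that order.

i; i

In Ł3: a → b = i → T = T  [min(1, 1−½+1)]
a ∨ a = i ∨ i = i
(a → b) ∧ (a ∨ a) = T ∧ i = i
b → ((a → b) ∧ (a ∨ a)) = T → i = i
¬(b → ((a → b) ∧ (a ∨ a))) = ¬i = i
In Strong Kleene logic: a → b = i → T = T
a ∨ a = i ∨ i = i
(a → b) ∧ (a ∨ a) = T ∧ i = i
b → ((a → b) ∧ (a ∨ a)) = T → i = i
¬(b → ((a → b) ∧ (a ∨ a))) = ¬i = i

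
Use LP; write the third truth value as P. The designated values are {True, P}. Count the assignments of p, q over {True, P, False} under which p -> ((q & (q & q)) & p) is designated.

8

Of the 9 assignments, 8 give a value in {True, P}.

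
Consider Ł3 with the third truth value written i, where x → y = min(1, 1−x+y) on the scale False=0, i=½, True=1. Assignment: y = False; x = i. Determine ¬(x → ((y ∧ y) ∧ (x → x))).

i

y ∧ y = False ∧ False = False
x → x = i → i = True  [min(1, 1−½+½)]
(y ∧ y) ∧ (x → x) = False ∧ True = False
x → ((y ∧ y) ∧ (x → x)) = i → False = i
¬(x → ((y ∧ y) ∧ (x → x))) = ¬i = i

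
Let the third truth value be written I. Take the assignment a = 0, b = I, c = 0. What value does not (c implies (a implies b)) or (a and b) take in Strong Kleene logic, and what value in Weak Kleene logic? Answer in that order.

0; I

In Strong Kleene logic: a implies b = 0 implies I = 1  [not 0 or I]
c implies (a implies b) = 0 implies 1 = 1
not (c implies (a implies b)) = not 1 = 0
a and b = 0 and I = 0
not (c implies (a implies b)) or (a and b) = 0 or 0 = 0
In Weak Kleene logic: a implies b = 0 implies I = I  [any arg is the third value ⇒ result is the third value]
c implies (a implies b) = 0 implies I = I
not (c implies (a implies b)) = not I = I
a and b = 0 and I = I
not (c implies (a implies b)) or (a and b) = I or I = I
They differ because Strong Kleene logic and Weak Kleene logic treat I differently under the binary connectives.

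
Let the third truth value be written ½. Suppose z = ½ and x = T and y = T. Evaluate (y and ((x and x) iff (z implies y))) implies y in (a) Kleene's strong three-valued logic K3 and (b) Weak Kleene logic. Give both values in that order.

In Kleene's strong three-valued logic K3: x and x = T and T = T
z implies y = ½ implies T = T  [not ½ or T]
(x and x) iff (z implies y) = T iff T = T
y and ((x and x) iff (z implies y)) = T and T = T
(y and ((x and x) iff (z implies y))) implies y = T implies T = T
In Weak Kleene logic: x and x = T and T = T
z implies y = ½ implies T = ½  [any arg is the third value ⇒ result is the third value]
(x and x) iff (z implies y) = T iff ½ = ½
y and ((x and x) iff (z implies y)) = T and ½ = ½
(y and ((x and x) iff (z implies y))) implies y = ½ implies T = ½
They differ because Kleene's strong three-valued logic K3 and Weak Kleene logic treat ½ differently under the binary connectives.

T; ½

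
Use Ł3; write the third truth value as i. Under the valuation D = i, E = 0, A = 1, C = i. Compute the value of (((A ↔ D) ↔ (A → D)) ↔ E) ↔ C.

i

A ↔ D = 1 ↔ i = i  [1 − |1−½|]
A → D = 1 → i = i
(A ↔ D) ↔ (A → D) = i ↔ i = 1
((A ↔ D) ↔ (A → D)) ↔ E = 1 ↔ 0 = 0
(((A ↔ D) ↔ (A → D)) ↔ E) ↔ C = 0 ↔ i = i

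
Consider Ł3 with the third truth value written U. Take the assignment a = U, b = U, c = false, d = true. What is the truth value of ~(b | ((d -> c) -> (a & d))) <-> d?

d -> c = true -> false = false
a & d = U & true = U
(d -> c) -> (a & d) = false -> U = true  [min(1, 1−0+½)]
b | ((d -> c) -> (a & d)) = U | true = true
~(b | ((d -> c) -> (a & d))) = ~true = false
~(b | ((d -> c) -> (a & d))) <-> d = false <-> true = false

false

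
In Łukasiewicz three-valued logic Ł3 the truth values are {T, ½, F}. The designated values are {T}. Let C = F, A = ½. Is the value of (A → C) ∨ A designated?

A → C = ½ → F = ½  [min(1, 1−½+0)]
(A → C) ∨ A = ½ ∨ ½ = ½
½ ∉ {T}.

No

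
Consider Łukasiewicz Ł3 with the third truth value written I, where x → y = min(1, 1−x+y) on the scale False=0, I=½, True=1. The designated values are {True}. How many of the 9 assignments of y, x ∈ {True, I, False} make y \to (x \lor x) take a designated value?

6

Of the 9 assignments, 6 give a value in {True}.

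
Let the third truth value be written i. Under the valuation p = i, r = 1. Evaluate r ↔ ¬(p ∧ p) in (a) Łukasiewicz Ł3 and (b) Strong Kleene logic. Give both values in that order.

i; i

In Łukasiewicz Ł3: p ∧ p = i ∧ i = i
¬(p ∧ p) = ¬i = i
r ↔ ¬(p ∧ p) = 1 ↔ i = i  [1 − |1−½|]
In Strong Kleene logic: p ∧ p = i ∧ i = i
¬(p ∧ p) = ¬i = i
r ↔ ¬(p ∧ p) = 1 ↔ i = i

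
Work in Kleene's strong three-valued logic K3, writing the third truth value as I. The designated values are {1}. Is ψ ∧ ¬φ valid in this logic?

Countermodel: ψ=1, φ=1 gives 0, which is not designated.

No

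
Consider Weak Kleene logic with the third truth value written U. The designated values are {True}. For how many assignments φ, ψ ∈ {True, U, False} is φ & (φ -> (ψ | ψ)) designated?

Designated under: (φ=True, ψ=True).

1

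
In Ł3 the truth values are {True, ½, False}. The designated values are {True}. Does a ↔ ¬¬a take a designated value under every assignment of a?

Yes

Every assignment of a over {True, ½, False} gives a value in {True}.
In particular, with a=½: a ↔ ¬¬a = True.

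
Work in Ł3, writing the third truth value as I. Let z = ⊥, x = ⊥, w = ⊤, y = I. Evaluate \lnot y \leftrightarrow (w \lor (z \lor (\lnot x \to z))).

I

\lnot y = \lnot I = I
\lnot x = \lnot ⊥ = ⊤
\lnot x \to z = ⊤ \to ⊥ = ⊥
z \lor (\lnot x \to z) = ⊥ \lor ⊥ = ⊥
w \lor (z \lor (\lnot x \to z)) = ⊤ \lor ⊥ = ⊤
\lnot y \leftrightarrow (w \lor (z \lor (\lnot x \to z))) = I \leftrightarrow ⊤ = I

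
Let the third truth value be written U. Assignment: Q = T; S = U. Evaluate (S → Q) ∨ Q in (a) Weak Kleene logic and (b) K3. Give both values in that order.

U; T

In Weak Kleene logic: S → Q = U → T = U
(S → Q) ∨ Q = U ∨ T = U
In K3: S → Q = U → T = T  [¬U ∨ T]
(S → Q) ∨ Q = T ∨ T = T
They differ because Weak Kleene logic and K3 treat U differently under the binary connectives.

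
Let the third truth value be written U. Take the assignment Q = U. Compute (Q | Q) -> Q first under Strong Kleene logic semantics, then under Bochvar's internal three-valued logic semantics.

U; U

In Strong Kleene logic: Q | Q = U | U = U
(Q | Q) -> Q = U -> U = U  [~U | U]
In Bochvar's internal three-valued logic: Q | Q = U | U = U
(Q | Q) -> Q = U -> U = U  [any arg is the third value ⇒ result is the third value]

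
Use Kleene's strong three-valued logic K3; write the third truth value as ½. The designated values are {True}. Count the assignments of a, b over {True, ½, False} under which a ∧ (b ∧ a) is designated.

Designated under: (a=True, b=True).

1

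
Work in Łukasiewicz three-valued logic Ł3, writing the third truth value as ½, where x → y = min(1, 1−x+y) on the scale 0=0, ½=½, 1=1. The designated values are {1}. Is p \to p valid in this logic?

Yes

Every assignment of p over {1, ½, 0} gives a value in {1}.
In particular, with p=½: p \to p = 1.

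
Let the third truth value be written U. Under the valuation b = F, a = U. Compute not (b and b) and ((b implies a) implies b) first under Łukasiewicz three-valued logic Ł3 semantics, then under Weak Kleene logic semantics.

In Łukasiewicz three-valued logic Ł3: b and b = F and F = F
not (b and b) = not F = T
b implies a = F implies U = T  [min(1, 1−0+½)]
(b implies a) implies b = T implies F = F
not (b and b) and ((b implies a) implies b) = T and F = F
In Weak Kleene logic: b and b = F and F = F
not (b and b) = not F = T
b implies a = F implies U = U  [any arg is the third value ⇒ result is the third value]
(b implies a) implies b = U implies F = U
not (b and b) and ((b implies a) implies b) = T and U = U
They differ because Łukasiewicz three-valued logic Ł3 and Weak Kleene logic treat U differently under the binary connectives.

F; U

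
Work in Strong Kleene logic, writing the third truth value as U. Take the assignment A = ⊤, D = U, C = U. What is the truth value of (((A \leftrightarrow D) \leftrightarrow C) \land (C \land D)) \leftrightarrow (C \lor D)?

A \leftrightarrow D = ⊤ \leftrightarrow U = U
(A \leftrightarrow D) \leftrightarrow C = U \leftrightarrow U = U
C \land D = U \land U = U
((A \leftrightarrow D) \leftrightarrow C) \land (C \land D) = U \land U = U
C \lor D = U \lor U = U
(((A \leftrightarrow D) \leftrightarrow C) \land (C \land D)) \leftrightarrow (C \lor D) = U \leftrightarrow U = U

U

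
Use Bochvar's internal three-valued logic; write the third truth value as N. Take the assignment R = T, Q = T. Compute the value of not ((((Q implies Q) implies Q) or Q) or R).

Q implies Q = T implies T = T
(Q implies Q) implies Q = T implies T = T
((Q implies Q) implies Q) or Q = T or T = T
(((Q implies Q) implies Q) or Q) or R = T or T = T
not ((((Q implies Q) implies Q) or Q) or R) = not T = F

F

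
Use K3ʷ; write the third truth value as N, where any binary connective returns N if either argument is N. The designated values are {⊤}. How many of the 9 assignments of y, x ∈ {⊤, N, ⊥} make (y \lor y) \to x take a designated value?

Designated under: (y=⊤, x=⊤); (y=⊥, x=⊤); (y=⊥, x=⊥).

3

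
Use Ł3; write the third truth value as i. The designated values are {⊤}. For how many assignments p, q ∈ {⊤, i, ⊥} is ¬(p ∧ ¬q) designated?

5

Of the 9 assignments, 5 give a value in {⊤}.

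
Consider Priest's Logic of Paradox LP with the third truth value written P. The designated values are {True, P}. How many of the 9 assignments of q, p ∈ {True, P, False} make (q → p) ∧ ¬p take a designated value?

Of the 9 assignments, 5 give a value in {True, P}.

5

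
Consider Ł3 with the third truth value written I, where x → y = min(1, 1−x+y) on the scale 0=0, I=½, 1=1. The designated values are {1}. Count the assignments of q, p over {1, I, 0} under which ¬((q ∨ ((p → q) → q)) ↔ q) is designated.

1

Designated under: (q=0, p=1).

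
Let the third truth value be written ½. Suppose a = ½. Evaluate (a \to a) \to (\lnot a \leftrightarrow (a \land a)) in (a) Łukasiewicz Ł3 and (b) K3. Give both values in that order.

true; ½

In Łukasiewicz Ł3: a \to a = ½ \to ½ = true  [min(1, 1−½+½)]
\lnot a = \lnot ½ = ½
a \land a = ½ \land ½ = ½
\lnot a \leftrightarrow (a \land a) = ½ \leftrightarrow ½ = true
(a \to a) \to (\lnot a \leftrightarrow (a \land a)) = true \to true = true
In K3: a \to a = ½ \to ½ = ½  [\lnot ½ \lor ½]
\lnot a = \lnot ½ = ½
a \land a = ½ \land ½ = ½
\lnot a \leftrightarrow (a \land a) = ½ \leftrightarrow ½ = ½
(a \to a) \to (\lnot a \leftrightarrow (a \land a)) = ½ \to ½ = ½
They differ because Łukasiewicz Ł3 and K3 treat ½ differently under implication.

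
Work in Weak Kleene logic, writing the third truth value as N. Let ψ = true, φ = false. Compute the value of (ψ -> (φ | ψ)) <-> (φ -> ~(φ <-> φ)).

true

φ | ψ = false | true = true
ψ -> (φ | ψ) = true -> true = true
φ <-> φ = false <-> false = true
~(φ <-> φ) = ~true = false
φ -> ~(φ <-> φ) = false -> false = true
(ψ -> (φ | ψ)) <-> (φ -> ~(φ <-> φ)) = true <-> true = true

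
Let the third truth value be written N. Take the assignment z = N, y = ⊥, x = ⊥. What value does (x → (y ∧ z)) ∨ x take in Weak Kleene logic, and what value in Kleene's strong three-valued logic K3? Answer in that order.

N; ⊤

In Weak Kleene logic: y ∧ z = ⊥ ∧ N = N
x → (y ∧ z) = ⊥ → N = N
(x → (y ∧ z)) ∨ x = N ∨ ⊥ = N
In Kleene's strong three-valued logic K3: y ∧ z = ⊥ ∧ N = ⊥
x → (y ∧ z) = ⊥ → ⊥ = ⊤
(x → (y ∧ z)) ∨ x = ⊤ ∨ ⊥ = ⊤
They differ because Weak Kleene logic and Kleene's strong three-valued logic K3 treat N differently under the binary connectives.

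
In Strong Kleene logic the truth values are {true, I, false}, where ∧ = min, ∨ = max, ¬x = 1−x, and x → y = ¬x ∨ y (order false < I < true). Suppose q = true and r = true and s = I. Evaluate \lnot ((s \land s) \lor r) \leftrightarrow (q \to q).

s \land s = I \land I = I
(s \land s) \lor r = I \lor true = true
\lnot ((s \land s) \lor r) = \lnot true = false
q \to q = true \to true = true
\lnot ((s \land s) \lor r) \leftrightarrow (q \to q) = false \leftrightarrow true = false

false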